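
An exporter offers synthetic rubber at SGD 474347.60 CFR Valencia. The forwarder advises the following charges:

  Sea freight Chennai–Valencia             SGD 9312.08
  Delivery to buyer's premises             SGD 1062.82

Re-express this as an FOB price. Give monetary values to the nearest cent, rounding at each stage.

FOB price: SGD 465035.52

Not relevant to the conversion: delivery — on the buyer under both terms; not part of either seller's price.
From CFR to FOB, the seller no longer bears: freight.
FOB price = 474347.60 − 9312.08 = 465035.52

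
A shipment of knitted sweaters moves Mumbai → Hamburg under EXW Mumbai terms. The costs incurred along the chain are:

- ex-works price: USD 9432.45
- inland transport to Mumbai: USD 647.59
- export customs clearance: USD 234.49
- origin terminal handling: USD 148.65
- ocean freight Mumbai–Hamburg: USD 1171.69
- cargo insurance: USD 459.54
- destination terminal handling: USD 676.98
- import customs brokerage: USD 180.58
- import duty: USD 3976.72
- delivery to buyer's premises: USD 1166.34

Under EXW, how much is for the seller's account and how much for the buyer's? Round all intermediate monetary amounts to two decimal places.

Seller: USD 9432.45; buyer: USD 8662.58

EXW: the seller makes goods available at their premises; the buyer bears all onward costs.
Seller's account: goods 9432.45 = 9432.45
Buyer's account: inland to port 647.59 + export clearance 234.49 + origin terminal 148.65 + freight 1171.69 + insurance 459.54 + destination terminal 676.98 + brokerage 180.58 + duty 3976.72 + delivery 1166.34 = 8662.58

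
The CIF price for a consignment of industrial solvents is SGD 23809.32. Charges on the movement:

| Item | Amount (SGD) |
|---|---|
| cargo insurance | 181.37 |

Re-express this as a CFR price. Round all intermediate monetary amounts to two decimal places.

From CIF to CFR, the seller no longer bears: insurance.
CFR price = 23809.32 − 181.37 = 23627.95

CFR price: SGD 23627.95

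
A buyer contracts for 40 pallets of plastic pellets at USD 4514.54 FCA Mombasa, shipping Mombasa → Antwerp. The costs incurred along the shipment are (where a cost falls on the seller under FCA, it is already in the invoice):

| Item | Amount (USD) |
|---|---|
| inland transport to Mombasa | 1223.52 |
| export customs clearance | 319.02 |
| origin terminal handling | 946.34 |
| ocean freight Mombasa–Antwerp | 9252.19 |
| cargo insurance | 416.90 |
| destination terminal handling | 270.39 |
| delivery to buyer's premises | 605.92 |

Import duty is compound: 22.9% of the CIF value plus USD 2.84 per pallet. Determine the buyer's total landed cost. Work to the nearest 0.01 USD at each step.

FCA: the seller delivers export-cleared goods to the carrier; the buyer bears costs from that point.
Already in the invoice (seller's account under FCA): inland to port, export clearance — exclude.
CIF value = FCA price + origin terminal + freight + insurance = 4514.54 + 946.34 + 9252.19 + 416.90 = 15129.97
Ad valorem component: 15129.97 × 22.9% = 3464.76
Specific component: 40 × 2.84 = 113.60
Import duty = 3464.76 + 113.60 = 3578.36
Buyer bears: origin terminal 946.34 + freight 9252.19 + insurance 416.90 + destination terminal 270.39 + delivery 605.92 + duty 3578.36 = 15070.10
Landed cost = invoice 4514.54 + 15070.10 = 19584.64

Total landed cost: USD 19584.64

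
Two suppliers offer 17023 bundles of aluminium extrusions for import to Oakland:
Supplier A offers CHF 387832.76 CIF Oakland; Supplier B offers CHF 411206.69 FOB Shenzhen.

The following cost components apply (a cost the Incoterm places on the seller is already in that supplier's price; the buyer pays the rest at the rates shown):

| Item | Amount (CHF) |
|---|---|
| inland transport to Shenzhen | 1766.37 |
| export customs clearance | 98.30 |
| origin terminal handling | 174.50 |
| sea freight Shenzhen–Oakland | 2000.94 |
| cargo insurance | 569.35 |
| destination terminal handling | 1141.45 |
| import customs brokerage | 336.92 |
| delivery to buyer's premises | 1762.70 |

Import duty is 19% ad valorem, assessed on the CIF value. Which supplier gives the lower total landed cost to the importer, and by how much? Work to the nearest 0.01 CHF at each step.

Supplier A is cheaper by CHF 30873.63

Supplier A (CIF):
The CIF price already equals the CIF value: 387832.76
Import duty = 387832.76 × 19% = 73688.22
Buyer bears (A): 1141.45 + 336.92 + 1762.70 = 3241.07
Landed cost (A) = invoice 387832.76 + 3241.07 + duty 73688.22 = 464762.05
Supplier B (FOB):
CIF value = FOB price + freight + insurance = 411206.69 + 2000.94 + 569.35 = 413776.98
Import duty = 413776.98 × 19% = 78617.63
Buyer bears (B): 2000.94 + 569.35 + 1141.45 + 336.92 + 1762.70 = 5811.36
Landed cost (B) = invoice 411206.69 + 5811.36 + duty 78617.63 = 495635.68
Difference = |464762.05 − 495635.68| = 30873.63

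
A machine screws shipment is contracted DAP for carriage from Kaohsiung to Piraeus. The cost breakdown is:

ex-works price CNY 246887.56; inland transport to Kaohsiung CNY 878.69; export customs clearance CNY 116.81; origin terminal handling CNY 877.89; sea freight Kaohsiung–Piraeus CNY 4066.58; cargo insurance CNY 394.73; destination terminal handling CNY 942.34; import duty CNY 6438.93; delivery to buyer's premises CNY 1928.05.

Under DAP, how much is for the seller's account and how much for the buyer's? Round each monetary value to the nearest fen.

Seller: CNY 256092.65; buyer: CNY 6438.93

DAP: the seller bears all costs to the named destination except import duty and clearance.
Seller's account: goods 246887.56 + inland to port 878.69 + export clearance 116.81 + origin terminal 877.89 + freight 4066.58 + insurance 394.73 + destination terminal 942.34 + delivery 1928.05 = 256092.65
Buyer's account: duty 6438.93 = 6438.93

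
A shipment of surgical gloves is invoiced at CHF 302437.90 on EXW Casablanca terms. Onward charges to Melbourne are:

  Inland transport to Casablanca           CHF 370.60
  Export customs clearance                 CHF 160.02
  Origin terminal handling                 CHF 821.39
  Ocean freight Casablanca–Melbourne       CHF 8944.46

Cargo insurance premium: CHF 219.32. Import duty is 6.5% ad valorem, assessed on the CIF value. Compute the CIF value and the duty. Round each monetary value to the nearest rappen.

CIF value: CHF 312953.69; import duty: CHF 20341.99

CIF = EXW price + pre-shipment costs + freight + insurance
CIF = 302437.90 + 370.60 + 160.02 + 821.39 + 8944.46 + 219.32 = 312953.69
Import duty = 312953.69 × 6.5% = 20341.99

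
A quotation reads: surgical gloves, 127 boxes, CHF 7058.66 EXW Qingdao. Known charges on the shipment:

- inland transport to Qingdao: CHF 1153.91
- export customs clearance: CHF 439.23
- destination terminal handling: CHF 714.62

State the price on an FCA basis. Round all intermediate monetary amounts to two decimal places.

Not relevant to the conversion: destination terminal — on the buyer under both terms; not part of either seller's price.
From EXW to FCA, the seller additionally bears: inland to port, export clearance.
FCA price = 7058.66 + 1153.91 + 439.23 = 8651.80

FCA price: CHF 8651.80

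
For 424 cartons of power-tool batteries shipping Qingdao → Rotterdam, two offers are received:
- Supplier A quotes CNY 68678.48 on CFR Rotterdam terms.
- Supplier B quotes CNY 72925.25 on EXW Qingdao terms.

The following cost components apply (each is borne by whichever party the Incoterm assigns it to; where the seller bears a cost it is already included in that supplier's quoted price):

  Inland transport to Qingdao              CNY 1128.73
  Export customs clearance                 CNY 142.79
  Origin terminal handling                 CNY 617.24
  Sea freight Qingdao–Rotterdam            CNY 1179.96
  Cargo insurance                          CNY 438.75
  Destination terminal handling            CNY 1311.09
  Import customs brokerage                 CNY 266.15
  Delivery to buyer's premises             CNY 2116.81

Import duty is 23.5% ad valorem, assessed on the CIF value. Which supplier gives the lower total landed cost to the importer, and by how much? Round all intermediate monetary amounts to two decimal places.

Supplier A is cheaper by CNY 9034.63

Supplier A (CFR):
CIF value = CFR price + insurance = 68678.48 + 438.75 = 69117.23
Import duty = 69117.23 × 23.5% = 16242.55
Buyer bears (A): 438.75 + 1311.09 + 266.15 + 2116.81 = 4132.80
Landed cost (A) = invoice 68678.48 + 4132.80 + duty 16242.55 = 89053.83
Supplier B (EXW):
CIF value = EXW price + inland to port + export clearance + origin terminal + freight + insurance = 72925.25 + 1128.73 + 142.79 + 617.24 + 1179.96 + 438.75 = 76432.72
Import duty = 76432.72 × 23.5% = 17961.69
Buyer bears (B): 1128.73 + 142.79 + 617.24 + 1179.96 + 438.75 + 1311.09 + 266.15 + 2116.81 = 7201.52
Landed cost (B) = invoice 72925.25 + 7201.52 + duty 17961.69 = 98088.46
Difference = |89053.83 − 98088.46| = 9034.63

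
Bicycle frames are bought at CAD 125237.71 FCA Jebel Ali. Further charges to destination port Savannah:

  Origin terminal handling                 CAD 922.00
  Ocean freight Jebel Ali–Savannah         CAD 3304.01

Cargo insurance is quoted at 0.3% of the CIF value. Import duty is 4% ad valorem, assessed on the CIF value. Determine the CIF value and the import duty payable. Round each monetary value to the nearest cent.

Let C be the CIF value. C = FCA price + pre-shipment costs + freight + 0.3% × C
C − 0.3% × C = 125237.71 + 922.00 + 3304.01
0.997 × C = 129463.72
C = 129463.72 / 0.997 = 129853.28
Insurance premium = 0.3% × 129853.28 = 389.56
Import duty = 129853.28 × 4% = 5194.13

CIF value: CAD 129853.28; import duty: CAD 5194.13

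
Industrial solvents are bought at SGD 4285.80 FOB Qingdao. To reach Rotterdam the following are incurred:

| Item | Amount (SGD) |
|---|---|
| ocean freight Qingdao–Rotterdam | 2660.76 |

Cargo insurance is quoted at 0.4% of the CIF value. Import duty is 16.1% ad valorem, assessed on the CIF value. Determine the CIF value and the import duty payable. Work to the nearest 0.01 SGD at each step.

Let C be the CIF value. C = FOB price + freight + 0.4% × C
C − 0.4% × C = 4285.80 + 2660.76
0.996 × C = 6946.56
C = 6946.56 / 0.996 = 6974.46
Insurance premium = 0.4% × 6974.46 = 27.90
Import duty = 6974.46 × 16.1% = 1122.89

CIF value: SGD 6974.46; import duty: SGD 1122.89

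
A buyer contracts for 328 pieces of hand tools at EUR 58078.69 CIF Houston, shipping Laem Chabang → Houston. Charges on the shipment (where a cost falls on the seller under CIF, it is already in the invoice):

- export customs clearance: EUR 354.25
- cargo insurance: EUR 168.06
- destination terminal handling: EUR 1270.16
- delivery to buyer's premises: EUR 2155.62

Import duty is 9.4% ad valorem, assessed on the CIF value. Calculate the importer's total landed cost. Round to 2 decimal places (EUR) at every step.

Total landed cost: EUR 66963.87

CIF: the seller pays costs through ocean freight and marine insurance to the destination port.
Already in the invoice (seller's account under CIF): export clearance, insurance — exclude.
The CIF price already equals the CIF value: 58078.69
Import duty = 58078.69 × 9.4% = 5459.40
Buyer bears: destination terminal 1270.16 + delivery 2155.62 + duty 5459.40 = 8885.18
Landed cost = invoice 58078.69 + 8885.18 = 66963.87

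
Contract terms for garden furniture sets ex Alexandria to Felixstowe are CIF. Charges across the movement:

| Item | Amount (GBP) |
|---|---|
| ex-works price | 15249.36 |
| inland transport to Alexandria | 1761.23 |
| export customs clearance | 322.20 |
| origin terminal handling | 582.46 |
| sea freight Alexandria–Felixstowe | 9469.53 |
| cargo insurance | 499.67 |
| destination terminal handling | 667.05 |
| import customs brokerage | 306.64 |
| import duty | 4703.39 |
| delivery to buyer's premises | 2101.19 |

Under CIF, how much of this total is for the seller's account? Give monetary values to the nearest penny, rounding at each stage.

Seller's account: GBP 27884.45

CIF: the seller pays costs through ocean freight and marine insurance to the destination port.
Seller's account: goods 15249.36 + inland to port 1761.23 + export clearance 322.20 + origin terminal 582.46 + freight 9469.53 + insurance 499.67 = 27884.45
Buyer's account: destination terminal 667.05 + brokerage 306.64 + duty 4703.39 + delivery 2101.19 = 7778.27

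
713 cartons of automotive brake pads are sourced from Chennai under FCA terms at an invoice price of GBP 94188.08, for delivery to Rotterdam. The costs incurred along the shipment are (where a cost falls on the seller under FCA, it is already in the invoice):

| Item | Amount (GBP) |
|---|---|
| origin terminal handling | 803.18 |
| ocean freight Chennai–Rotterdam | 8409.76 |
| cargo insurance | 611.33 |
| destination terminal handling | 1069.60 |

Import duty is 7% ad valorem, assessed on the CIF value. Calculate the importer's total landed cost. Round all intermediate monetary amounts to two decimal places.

Total landed cost: GBP 112362.81

FCA: the seller delivers export-cleared goods to the carrier; the buyer bears costs from that point.
CIF value = FCA price + origin terminal + freight + insurance = 94188.08 + 803.18 + 8409.76 + 611.33 = 104012.35
Import duty = 104012.35 × 7% = 7280.86
Buyer bears: origin terminal 803.18 + freight 8409.76 + insurance 611.33 + destination terminal 1069.60 + duty 7280.86 = 18174.73
Landed cost = invoice 94188.08 + 18174.73 = 112362.81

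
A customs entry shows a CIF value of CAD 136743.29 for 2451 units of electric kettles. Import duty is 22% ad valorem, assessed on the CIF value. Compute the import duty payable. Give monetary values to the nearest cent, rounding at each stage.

Import duty: CAD 30083.52

Import duty = 136743.29 × 22% = 30083.52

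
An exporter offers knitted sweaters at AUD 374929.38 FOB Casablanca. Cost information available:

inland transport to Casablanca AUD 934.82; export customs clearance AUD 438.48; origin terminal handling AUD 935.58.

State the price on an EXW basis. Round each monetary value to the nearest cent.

From FOB to EXW, the seller no longer bears: inland to port, export clearance, origin terminal.
EXW price = 374929.38 − 934.82 − 438.48 − 935.58 = 372620.50

EXW price: AUD 372620.50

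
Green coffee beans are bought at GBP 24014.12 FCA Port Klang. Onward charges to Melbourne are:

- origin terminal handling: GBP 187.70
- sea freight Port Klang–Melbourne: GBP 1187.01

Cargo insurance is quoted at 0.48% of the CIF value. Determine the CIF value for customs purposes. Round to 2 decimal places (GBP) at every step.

Let C be the CIF value. C = FCA price + pre-shipment costs + freight + 0.48% × C
C − 0.48% × C = 24014.12 + 187.70 + 1187.01
0.9952 × C = 25388.83
C = 25388.83 / 0.9952 = 25511.28
Insurance premium = 0.48% × 25511.28 = 122.45

CIF value: GBP 25511.28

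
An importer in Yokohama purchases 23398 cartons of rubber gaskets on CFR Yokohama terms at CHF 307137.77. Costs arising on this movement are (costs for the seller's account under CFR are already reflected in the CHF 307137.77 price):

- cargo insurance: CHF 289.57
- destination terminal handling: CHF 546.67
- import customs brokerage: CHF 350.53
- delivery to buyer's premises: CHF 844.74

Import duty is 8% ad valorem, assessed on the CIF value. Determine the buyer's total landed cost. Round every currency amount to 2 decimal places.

CFR: the seller pays costs through ocean freight to the destination port, but not insurance.
CIF value = CFR price + insurance = 307137.77 + 289.57 = 307427.34
Import duty = 307427.34 × 8% = 24594.19
Buyer bears: insurance 289.57 + destination terminal 546.67 + brokerage 350.53 + delivery 844.74 + duty 24594.19 = 26625.70
Landed cost = invoice 307137.77 + 26625.70 = 333763.47

Total landed cost: CHF 333763.47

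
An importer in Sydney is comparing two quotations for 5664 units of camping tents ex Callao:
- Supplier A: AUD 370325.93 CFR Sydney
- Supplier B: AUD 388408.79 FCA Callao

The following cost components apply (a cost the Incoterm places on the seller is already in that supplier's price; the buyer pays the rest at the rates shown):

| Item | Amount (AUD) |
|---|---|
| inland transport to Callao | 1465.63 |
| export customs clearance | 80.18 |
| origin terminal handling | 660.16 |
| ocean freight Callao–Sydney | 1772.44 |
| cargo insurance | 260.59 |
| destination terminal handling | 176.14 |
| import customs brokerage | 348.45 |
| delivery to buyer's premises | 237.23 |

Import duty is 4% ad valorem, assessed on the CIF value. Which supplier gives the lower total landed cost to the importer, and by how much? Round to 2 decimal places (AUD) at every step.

Supplier A is cheaper by AUD 21336.08

Supplier A (CFR):
CIF value = CFR price + insurance = 370325.93 + 260.59 = 370586.52
Import duty = 370586.52 × 4% = 14823.46
Buyer bears (A): 260.59 + 176.14 + 348.45 + 237.23 = 1022.41
Landed cost (A) = invoice 370325.93 + 1022.41 + duty 14823.46 = 386171.80
Supplier B (FCA):
CIF value = FCA price + origin terminal + freight + insurance = 388408.79 + 660.16 + 1772.44 + 260.59 = 391101.98
Import duty = 391101.98 × 4% = 15644.08
Buyer bears (B): 660.16 + 1772.44 + 260.59 + 176.14 + 348.45 + 237.23 = 3455.01
Landed cost (B) = invoice 388408.79 + 3455.01 + duty 15644.08 = 407507.88
Difference = |386171.80 − 407507.88| = 21336.08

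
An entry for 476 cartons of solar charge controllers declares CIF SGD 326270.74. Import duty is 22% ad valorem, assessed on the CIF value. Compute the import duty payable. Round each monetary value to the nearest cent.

Import duty = 326270.74 × 22% = 71779.56

Import duty: SGD 71779.56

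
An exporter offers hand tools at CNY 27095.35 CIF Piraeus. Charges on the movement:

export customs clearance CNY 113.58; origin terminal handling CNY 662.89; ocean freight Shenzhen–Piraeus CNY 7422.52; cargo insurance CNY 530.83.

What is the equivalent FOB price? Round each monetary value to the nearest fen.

Not relevant to the conversion: export clearance, origin terminal — on the seller under both CIF and FOB; already in the CIF price and stays in the FOB price.
From CIF to FOB, the seller no longer bears: freight, insurance.
FOB price = 27095.35 − 7422.52 − 530.83 = 19142.00

FOB price: CNY 19142.00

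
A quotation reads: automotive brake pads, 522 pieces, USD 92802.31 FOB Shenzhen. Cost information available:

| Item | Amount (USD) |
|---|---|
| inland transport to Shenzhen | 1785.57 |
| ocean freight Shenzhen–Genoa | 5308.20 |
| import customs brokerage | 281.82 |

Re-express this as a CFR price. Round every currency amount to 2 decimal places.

Not relevant to the conversion: inland to port — on the seller under both FOB and CFR; already in the FOB price and stays in the CFR price. brokerage — on the buyer under both terms; not part of either seller's price.
From FOB to CFR, the seller additionally bears: freight.
CFR price = 92802.31 + 5308.20 = 98110.51

CFR price: USD 98110.51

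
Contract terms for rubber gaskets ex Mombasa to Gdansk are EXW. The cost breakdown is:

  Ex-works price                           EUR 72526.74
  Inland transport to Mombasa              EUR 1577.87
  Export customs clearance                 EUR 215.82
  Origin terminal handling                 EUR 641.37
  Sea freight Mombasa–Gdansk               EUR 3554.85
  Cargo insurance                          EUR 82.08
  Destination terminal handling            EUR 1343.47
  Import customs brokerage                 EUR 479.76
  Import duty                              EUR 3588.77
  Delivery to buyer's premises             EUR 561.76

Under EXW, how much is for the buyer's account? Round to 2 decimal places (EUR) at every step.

EXW: the seller makes goods available at their premises; the buyer bears all onward costs.
Seller's account: goods 72526.74 = 72526.74
Buyer's account: inland to port 1577.87 + export clearance 215.82 + origin terminal 641.37 + freight 3554.85 + insurance 82.08 + destination terminal 1343.47 + brokerage 479.76 + duty 3588.77 + delivery 561.76 = 12045.75

Buyer's account: EUR 12045.75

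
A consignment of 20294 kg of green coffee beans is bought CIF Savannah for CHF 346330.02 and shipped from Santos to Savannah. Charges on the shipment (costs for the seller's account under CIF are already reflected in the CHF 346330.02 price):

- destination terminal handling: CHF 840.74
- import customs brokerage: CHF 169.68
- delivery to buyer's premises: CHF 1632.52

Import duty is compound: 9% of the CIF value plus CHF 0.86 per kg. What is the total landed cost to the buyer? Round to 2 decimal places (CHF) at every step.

CIF: the seller pays costs through ocean freight and marine insurance to the destination port.
The CIF price already equals the CIF value: 346330.02
Ad valorem component: 346330.02 × 9% = 31169.70
Specific component: 20294 × 0.86 = 17452.84
Import duty = 31169.70 + 17452.84 = 48622.54
Buyer bears: destination terminal 840.74 + brokerage 169.68 + delivery 1632.52 + duty 48622.54 = 51265.48
Landed cost = invoice 346330.02 + 51265.48 = 397595.50

Total landed cost: CHF 397595.50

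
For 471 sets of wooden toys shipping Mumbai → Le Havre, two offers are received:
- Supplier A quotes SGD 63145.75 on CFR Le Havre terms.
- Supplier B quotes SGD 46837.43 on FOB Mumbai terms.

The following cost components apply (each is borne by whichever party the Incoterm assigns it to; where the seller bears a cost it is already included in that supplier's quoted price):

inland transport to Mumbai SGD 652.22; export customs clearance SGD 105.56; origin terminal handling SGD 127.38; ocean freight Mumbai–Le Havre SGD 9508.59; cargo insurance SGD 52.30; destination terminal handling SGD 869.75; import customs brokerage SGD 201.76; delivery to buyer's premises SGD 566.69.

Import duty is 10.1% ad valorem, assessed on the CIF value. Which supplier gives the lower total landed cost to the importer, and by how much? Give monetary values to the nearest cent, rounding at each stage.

Supplier B is cheaper by SGD 7486.50

Supplier A (CFR):
CIF value = CFR price + insurance = 63145.75 + 52.30 = 63198.05
Import duty = 63198.05 × 10.1% = 6383.00
Buyer bears (A): 52.30 + 869.75 + 201.76 + 566.69 = 1690.50
Landed cost (A) = invoice 63145.75 + 1690.50 + duty 6383.00 = 71219.25
Supplier B (FOB):
CIF value = FOB price + freight + insurance = 46837.43 + 9508.59 + 52.30 = 56398.32
Import duty = 56398.32 × 10.1% = 5696.23
Buyer bears (B): 9508.59 + 52.30 + 869.75 + 201.76 + 566.69 = 11199.09
Landed cost (B) = invoice 46837.43 + 11199.09 + duty 5696.23 = 63732.75
Difference = |71219.25 − 63732.75| = 7486.50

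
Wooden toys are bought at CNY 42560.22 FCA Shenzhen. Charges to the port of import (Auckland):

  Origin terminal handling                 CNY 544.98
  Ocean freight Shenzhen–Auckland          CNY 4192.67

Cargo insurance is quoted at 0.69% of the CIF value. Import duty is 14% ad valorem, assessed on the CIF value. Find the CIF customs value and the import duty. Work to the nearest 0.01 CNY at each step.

CIF value: CNY 47626.49; import duty: CNY 6667.71

Let C be the CIF value. C = FCA price + pre-shipment costs + freight + 0.69% × C
C − 0.69% × C = 42560.22 + 544.98 + 4192.67
0.9931 × C = 47297.87
C = 47297.87 / 0.9931 = 47626.49
Insurance premium = 0.69% × 47626.49 = 328.62
Import duty = 47626.49 × 14% = 6667.71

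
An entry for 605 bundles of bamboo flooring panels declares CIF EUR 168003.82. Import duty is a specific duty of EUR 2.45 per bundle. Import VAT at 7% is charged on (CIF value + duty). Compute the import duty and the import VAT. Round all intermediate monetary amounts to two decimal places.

Import duty: EUR 1482.25; import VAT: EUR 11864.02

Import duty = 605 × 2.45 = 1482.25
VAT base = CIF + duty = 168003.82 + 1482.25 = 169486.07
Import VAT = 169486.07 × 7% = 11864.02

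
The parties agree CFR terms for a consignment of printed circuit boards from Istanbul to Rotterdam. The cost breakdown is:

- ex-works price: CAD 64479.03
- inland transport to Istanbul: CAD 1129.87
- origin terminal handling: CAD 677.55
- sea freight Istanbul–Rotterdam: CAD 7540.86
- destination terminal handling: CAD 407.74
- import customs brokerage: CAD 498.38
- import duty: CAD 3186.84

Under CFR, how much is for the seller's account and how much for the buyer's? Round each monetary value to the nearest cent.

CFR: the seller pays costs through ocean freight to the destination port, but not insurance.
Seller's account: goods 64479.03 + inland to port 1129.87 + origin terminal 677.55 + freight 7540.86 = 73827.31
Buyer's account: destination terminal 407.74 + brokerage 498.38 + duty 3186.84 = 4092.96

Seller: CAD 73827.31; buyer: CAD 4092.96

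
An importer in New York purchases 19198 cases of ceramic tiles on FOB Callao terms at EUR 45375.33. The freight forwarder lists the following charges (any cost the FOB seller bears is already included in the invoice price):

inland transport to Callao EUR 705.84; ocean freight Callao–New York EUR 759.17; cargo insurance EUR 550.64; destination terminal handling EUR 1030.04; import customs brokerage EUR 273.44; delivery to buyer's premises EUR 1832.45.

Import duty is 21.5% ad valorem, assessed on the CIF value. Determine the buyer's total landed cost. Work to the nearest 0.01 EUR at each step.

FOB: the seller bears costs until goods are on board at the origin port; the buyer bears freight, insurance and all costs thereafter.
Already in the invoice (seller's account under FOB): inland to port — exclude.
CIF value = FOB price + freight + insurance = 45375.33 + 759.17 + 550.64 = 46685.14
Import duty = 46685.14 × 21.5% = 10037.31
Buyer bears: freight 759.17 + insurance 550.64 + destination terminal 1030.04 + brokerage 273.44 + delivery 1832.45 + duty 10037.31 = 14483.05
Landed cost = invoice 45375.33 + 14483.05 = 59858.38

Total landed cost: EUR 59858.38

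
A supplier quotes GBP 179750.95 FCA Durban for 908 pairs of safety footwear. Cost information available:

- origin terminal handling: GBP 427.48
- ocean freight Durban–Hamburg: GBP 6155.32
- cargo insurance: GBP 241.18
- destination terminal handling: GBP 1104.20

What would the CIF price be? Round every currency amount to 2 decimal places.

CIF price: GBP 186574.93

Not relevant to the conversion: destination terminal — on the buyer under both terms; not part of either seller's price.
From FCA to CIF, the seller additionally bears: origin terminal, freight, insurance.
CIF price = 179750.95 + 427.48 + 6155.32 + 241.18 = 186574.93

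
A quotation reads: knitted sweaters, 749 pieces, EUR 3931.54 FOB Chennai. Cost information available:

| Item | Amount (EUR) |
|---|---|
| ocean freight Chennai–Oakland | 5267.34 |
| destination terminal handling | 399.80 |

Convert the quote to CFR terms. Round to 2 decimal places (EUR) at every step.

CFR price: EUR 9198.88

Not relevant to the conversion: destination terminal — on the buyer under both terms; not part of either seller's price.
From FOB to CFR, the seller additionally bears: freight.
CFR price = 3931.54 + 5267.34 = 9198.88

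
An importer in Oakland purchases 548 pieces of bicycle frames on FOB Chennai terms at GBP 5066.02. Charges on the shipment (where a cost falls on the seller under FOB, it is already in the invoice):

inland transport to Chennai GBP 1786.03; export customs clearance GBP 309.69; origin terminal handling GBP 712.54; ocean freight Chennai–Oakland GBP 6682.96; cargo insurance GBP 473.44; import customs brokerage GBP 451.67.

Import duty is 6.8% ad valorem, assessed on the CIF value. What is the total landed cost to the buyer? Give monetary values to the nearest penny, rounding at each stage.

FOB: the seller bears costs until goods are on board at the origin port; the buyer bears freight, insurance and all costs thereafter.
Already in the invoice (seller's account under FOB): inland to port, export clearance, origin terminal — exclude.
CIF value = FOB price + freight + insurance = 5066.02 + 6682.96 + 473.44 = 12222.42
Import duty = 12222.42 × 6.8% = 831.12
Buyer bears: freight 6682.96 + insurance 473.44 + brokerage 451.67 + duty 831.12 = 8439.19
Landed cost = invoice 5066.02 + 8439.19 = 13505.21

Total landed cost: GBP 13505.21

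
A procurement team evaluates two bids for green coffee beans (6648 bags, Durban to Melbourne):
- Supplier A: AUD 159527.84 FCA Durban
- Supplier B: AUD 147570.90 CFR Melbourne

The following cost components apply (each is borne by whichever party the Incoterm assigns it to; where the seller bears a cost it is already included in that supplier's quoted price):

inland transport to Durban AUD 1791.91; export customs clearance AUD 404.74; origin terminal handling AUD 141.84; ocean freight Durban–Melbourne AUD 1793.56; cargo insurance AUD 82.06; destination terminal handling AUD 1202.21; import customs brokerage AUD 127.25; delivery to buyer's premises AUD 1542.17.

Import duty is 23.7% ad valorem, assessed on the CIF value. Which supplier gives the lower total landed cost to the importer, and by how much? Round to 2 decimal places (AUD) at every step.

Supplier A (FCA):
CIF value = FCA price + origin terminal + freight + insurance = 159527.84 + 141.84 + 1793.56 + 82.06 = 161545.30
Import duty = 161545.30 × 23.7% = 38286.24
Buyer bears (A): 141.84 + 1793.56 + 82.06 + 1202.21 + 127.25 + 1542.17 = 4889.09
Landed cost (A) = invoice 159527.84 + 4889.09 + duty 38286.24 = 202703.17
Supplier B (CFR):
CIF value = CFR price + insurance = 147570.90 + 82.06 = 147652.96
Import duty = 147652.96 × 23.7% = 34993.75
Buyer bears (B): 82.06 + 1202.21 + 127.25 + 1542.17 = 2953.69
Landed cost (B) = invoice 147570.90 + 2953.69 + duty 34993.75 = 185518.34
Difference = |202703.17 − 185518.34| = 17184.83

Supplier B is cheaper by AUD 17184.83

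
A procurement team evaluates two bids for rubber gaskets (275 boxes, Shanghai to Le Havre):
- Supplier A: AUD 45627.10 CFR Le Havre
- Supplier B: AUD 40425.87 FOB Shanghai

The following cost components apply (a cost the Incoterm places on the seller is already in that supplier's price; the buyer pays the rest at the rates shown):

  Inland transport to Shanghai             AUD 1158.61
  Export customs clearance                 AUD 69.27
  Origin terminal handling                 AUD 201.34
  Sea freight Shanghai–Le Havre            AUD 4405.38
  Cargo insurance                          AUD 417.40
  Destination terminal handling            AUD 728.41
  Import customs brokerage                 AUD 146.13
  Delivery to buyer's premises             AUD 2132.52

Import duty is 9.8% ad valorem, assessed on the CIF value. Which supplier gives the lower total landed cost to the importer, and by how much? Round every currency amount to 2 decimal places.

Supplier A (CFR):
CIF value = CFR price + insurance = 45627.10 + 417.40 = 46044.50
Import duty = 46044.50 × 9.8% = 4512.36
Buyer bears (A): 417.40 + 728.41 + 146.13 + 2132.52 = 3424.46
Landed cost (A) = invoice 45627.10 + 3424.46 + duty 4512.36 = 53563.92
Supplier B (FOB):
CIF value = FOB price + freight + insurance = 40425.87 + 4405.38 + 417.40 = 45248.65
Import duty = 45248.65 × 9.8% = 4434.37
Buyer bears (B): 4405.38 + 417.40 + 728.41 + 146.13 + 2132.52 = 7829.84
Landed cost (B) = invoice 40425.87 + 7829.84 + duty 4434.37 = 52690.08
Difference = |53563.92 − 52690.08| = 873.84

Supplier B is cheaper by AUD 873.84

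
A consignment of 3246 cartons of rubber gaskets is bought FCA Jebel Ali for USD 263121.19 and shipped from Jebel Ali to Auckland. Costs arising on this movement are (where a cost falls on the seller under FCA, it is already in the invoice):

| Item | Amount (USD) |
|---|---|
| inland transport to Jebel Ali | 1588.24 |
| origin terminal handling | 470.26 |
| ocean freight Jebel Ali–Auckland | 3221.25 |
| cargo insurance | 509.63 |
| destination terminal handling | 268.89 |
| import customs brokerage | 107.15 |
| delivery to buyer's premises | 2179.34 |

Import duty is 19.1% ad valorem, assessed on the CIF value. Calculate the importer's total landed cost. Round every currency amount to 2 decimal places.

FCA: the seller delivers export-cleared goods to the carrier; the buyer bears costs from that point.
Already in the invoice (seller's account under FCA): inland to port — exclude.
CIF value = FCA price + origin terminal + freight + insurance = 263121.19 + 470.26 + 3221.25 + 509.63 = 267322.33
Import duty = 267322.33 × 19.1% = 51058.57
Buyer bears: origin terminal 470.26 + freight 3221.25 + insurance 509.63 + destination terminal 268.89 + brokerage 107.15 + delivery 2179.34 + duty 51058.57 = 57815.09
Landed cost = invoice 263121.19 + 57815.09 = 320936.28

Total landed cost: USD 320936.28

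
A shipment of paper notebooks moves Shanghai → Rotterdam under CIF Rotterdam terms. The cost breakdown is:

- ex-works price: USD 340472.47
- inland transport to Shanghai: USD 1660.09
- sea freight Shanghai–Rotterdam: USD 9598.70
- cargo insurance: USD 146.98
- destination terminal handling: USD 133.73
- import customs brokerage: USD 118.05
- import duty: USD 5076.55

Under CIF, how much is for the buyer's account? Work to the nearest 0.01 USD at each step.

CIF: the seller pays costs through ocean freight and marine insurance to the destination port.
Seller's account: goods 340472.47 + inland to port 1660.09 + freight 9598.70 + insurance 146.98 = 351878.24
Buyer's account: destination terminal 133.73 + brokerage 118.05 + duty 5076.55 = 5328.33

Buyer's account: USD 5328.33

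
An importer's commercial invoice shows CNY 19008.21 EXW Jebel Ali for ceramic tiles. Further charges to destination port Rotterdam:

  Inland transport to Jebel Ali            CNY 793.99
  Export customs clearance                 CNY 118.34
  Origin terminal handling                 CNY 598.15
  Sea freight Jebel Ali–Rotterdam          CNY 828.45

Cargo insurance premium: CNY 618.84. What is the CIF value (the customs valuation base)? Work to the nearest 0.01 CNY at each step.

CIF = EXW price + pre-shipment costs + freight + insurance
CIF = 19008.21 + 793.99 + 118.34 + 598.15 + 828.45 + 618.84 = 21965.98

CIF value: CNY 21965.98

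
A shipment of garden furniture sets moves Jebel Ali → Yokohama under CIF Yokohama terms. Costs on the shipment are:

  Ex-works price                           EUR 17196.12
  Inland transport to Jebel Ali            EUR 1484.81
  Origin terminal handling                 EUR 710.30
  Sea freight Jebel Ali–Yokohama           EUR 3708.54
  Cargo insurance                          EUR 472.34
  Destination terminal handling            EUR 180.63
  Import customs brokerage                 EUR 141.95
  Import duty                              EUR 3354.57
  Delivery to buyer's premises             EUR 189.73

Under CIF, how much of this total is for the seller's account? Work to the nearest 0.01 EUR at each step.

CIF: the seller pays costs through ocean freight and marine insurance to the destination port.
Seller's account: goods 17196.12 + inland to port 1484.81 + origin terminal 710.30 + freight 3708.54 + insurance 472.34 = 23572.11
Buyer's account: destination terminal 180.63 + brokerage 141.95 + duty 3354.57 + delivery 189.73 = 3866.88

Seller's account: EUR 23572.11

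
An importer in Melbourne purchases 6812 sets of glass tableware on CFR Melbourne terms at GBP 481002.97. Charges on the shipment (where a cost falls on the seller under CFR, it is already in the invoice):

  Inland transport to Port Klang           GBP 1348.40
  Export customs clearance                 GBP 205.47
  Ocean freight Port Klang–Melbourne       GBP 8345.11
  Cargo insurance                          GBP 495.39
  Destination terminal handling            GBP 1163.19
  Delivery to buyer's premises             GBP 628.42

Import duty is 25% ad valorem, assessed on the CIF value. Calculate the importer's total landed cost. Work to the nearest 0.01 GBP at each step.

CFR: the seller pays costs through ocean freight to the destination port, but not insurance.
Already in the invoice (seller's account under CFR): inland to port, export clearance, freight — exclude.
CIF value = CFR price + insurance = 481002.97 + 495.39 = 481498.36
Import duty = 481498.36 × 25% = 120374.59
Buyer bears: insurance 495.39 + destination terminal 1163.19 + delivery 628.42 + duty 120374.59 = 122661.59
Landed cost = invoice 481002.97 + 122661.59 = 603664.56

Total landed cost: GBP 603664.56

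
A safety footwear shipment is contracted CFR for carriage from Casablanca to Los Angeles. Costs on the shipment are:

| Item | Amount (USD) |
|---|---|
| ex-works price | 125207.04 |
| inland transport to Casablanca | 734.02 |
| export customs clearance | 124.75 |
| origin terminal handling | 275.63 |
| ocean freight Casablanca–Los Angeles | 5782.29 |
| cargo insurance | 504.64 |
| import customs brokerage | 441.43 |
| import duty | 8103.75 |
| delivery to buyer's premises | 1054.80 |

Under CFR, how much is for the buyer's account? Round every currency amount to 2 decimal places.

CFR: the seller pays costs through ocean freight to the destination port, but not insurance.
Seller's account: goods 125207.04 + inland to port 734.02 + export clearance 124.75 + origin terminal 275.63 + freight 5782.29 = 132123.73
Buyer's account: insurance 504.64 + brokerage 441.43 + duty 8103.75 + delivery 1054.80 = 10104.62

Buyer's account: USD 10104.62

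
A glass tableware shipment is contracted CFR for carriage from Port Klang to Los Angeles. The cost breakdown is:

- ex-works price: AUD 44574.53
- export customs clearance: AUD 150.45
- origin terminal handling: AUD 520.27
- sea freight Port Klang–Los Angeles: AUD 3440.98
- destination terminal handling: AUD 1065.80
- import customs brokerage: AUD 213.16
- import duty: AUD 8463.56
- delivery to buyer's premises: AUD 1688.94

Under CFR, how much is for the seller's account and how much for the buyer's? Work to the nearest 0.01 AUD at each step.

CFR: the seller pays costs through ocean freight to the destination port, but not insurance.
Seller's account: goods 44574.53 + export clearance 150.45 + origin terminal 520.27 + freight 3440.98 = 48686.23
Buyer's account: destination terminal 1065.80 + brokerage 213.16 + duty 8463.56 + delivery 1688.94 = 11431.46

Seller: AUD 48686.23; buyer: AUD 11431.46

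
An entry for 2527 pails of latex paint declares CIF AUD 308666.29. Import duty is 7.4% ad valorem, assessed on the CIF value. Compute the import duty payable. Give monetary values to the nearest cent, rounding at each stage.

Import duty = 308666.29 × 7.4% = 22841.31

Import duty: AUD 22841.31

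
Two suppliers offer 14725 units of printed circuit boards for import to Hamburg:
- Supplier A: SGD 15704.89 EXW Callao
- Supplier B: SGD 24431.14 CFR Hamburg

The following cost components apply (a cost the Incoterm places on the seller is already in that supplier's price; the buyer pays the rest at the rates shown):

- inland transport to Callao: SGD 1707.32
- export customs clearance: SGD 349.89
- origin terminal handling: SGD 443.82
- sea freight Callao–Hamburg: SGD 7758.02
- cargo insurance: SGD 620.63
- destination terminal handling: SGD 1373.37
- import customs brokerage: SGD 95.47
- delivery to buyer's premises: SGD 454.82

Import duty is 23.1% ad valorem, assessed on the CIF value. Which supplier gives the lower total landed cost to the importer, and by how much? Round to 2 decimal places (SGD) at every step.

Supplier B is cheaper by SGD 1886.88

Supplier A (EXW):
CIF value = EXW price + inland to port + export clearance + origin terminal + freight + insurance = 15704.89 + 1707.32 + 349.89 + 443.82 + 7758.02 + 620.63 = 26584.57
Import duty = 26584.57 × 23.1% = 6141.04
Buyer bears (A): 1707.32 + 349.89 + 443.82 + 7758.02 + 620.63 + 1373.37 + 95.47 + 454.82 = 12803.34
Landed cost (A) = invoice 15704.89 + 12803.34 + duty 6141.04 = 34649.27
Supplier B (CFR):
CIF value = CFR price + insurance = 24431.14 + 620.63 = 25051.77
Import duty = 25051.77 × 23.1% = 5786.96
Buyer bears (B): 620.63 + 1373.37 + 95.47 + 454.82 = 2544.29
Landed cost (B) = invoice 24431.14 + 2544.29 + duty 5786.96 = 32762.39
Difference = |34649.27 − 32762.39| = 1886.88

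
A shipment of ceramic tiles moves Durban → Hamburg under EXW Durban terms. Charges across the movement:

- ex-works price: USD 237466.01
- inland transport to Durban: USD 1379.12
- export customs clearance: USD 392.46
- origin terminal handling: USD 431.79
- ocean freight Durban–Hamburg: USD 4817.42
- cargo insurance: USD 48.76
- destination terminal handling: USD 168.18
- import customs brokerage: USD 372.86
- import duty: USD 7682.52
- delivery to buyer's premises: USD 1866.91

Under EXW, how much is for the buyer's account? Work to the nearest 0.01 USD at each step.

EXW: the seller makes goods available at their premises; the buyer bears all onward costs.
Seller's account: goods 237466.01 = 237466.01
Buyer's account: inland to port 1379.12 + export clearance 392.46 + origin terminal 431.79 + freight 4817.42 + insurance 48.76 + destination terminal 168.18 + brokerage 372.86 + duty 7682.52 + delivery 1866.91 = 17160.02

Buyer's account: USD 17160.02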